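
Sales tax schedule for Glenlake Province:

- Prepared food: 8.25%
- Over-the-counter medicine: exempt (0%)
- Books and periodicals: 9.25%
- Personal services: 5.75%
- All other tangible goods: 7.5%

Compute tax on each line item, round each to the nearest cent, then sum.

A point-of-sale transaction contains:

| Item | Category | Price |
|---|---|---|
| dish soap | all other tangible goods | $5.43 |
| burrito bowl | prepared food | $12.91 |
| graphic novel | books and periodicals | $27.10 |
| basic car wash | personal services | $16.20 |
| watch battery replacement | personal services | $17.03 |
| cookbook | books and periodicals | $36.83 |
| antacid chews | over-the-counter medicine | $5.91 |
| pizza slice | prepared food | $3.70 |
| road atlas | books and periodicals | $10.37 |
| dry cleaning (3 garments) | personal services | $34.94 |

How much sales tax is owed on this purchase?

$12.59

Dish soap $5.43: all other tangible goods → 7.5% → $0.41
Burrito bowl $12.91: prepared food → 8.25% → $1.07
Graphic novel $27.10: books and periodicals → 9.25% → $2.51
Basic car wash $16.20: personal services → 5.75% → $0.93
Watch battery replacement $17.03: personal services → 5.75% → $0.98
Cookbook $36.83: books and periodicals → 9.25% → $3.41
Antacid chews $5.91: over-the-counter medicine → 0% → $0.00
Pizza slice $3.70: prepared food → 8.25% → $0.31
Road atlas $10.37: books and periodicals → 9.25% → $0.96
Dry cleaning (3 garments) $34.94: personal services → 5.75% → $2.01
Total tax = $0.41 + $1.07 + $2.51 + $0.93 + $0.98 + $3.41 + $0.31 + $0.96 + $2.01 = $12.59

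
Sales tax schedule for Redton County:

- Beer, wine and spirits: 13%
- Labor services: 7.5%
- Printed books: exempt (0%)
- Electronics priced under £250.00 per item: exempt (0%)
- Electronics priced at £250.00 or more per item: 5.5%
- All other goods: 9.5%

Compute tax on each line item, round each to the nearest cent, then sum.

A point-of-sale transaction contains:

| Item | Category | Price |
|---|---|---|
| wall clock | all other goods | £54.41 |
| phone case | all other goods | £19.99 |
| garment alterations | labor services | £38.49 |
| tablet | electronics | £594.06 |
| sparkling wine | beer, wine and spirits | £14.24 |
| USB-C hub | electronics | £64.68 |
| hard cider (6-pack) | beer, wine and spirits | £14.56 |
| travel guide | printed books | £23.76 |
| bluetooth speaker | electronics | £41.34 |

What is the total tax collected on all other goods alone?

£7.07

Wall clock £54.41: all other goods → 9.5% → £5.17
Phone case £19.99: all other goods → 9.5% → £1.90
Tax on all other goods = £5.17 + £1.90 = £7.07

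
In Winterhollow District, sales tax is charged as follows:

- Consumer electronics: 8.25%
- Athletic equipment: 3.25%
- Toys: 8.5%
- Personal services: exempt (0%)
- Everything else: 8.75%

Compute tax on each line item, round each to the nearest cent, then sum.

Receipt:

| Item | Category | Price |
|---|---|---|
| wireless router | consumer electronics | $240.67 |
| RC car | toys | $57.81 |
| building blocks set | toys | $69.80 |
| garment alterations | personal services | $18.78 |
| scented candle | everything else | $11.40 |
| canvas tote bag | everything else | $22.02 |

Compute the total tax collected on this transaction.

Wireless router $240.67: consumer electronics → 8.25% → $19.86
RC car $57.81: toys → 8.5% → $4.91
Building blocks set $69.80: toys → 8.5% → $5.93
Garment alterations $18.78: personal services → 0% → $0.00
Scented candle $11.40: everything else → 8.75% → $1.00
Canvas tote bag $22.02: everything else → 8.75% → $1.93
Total tax = $19.86 + $4.91 + $5.93 + $1.00 + $1.93 = $33.63

$33.63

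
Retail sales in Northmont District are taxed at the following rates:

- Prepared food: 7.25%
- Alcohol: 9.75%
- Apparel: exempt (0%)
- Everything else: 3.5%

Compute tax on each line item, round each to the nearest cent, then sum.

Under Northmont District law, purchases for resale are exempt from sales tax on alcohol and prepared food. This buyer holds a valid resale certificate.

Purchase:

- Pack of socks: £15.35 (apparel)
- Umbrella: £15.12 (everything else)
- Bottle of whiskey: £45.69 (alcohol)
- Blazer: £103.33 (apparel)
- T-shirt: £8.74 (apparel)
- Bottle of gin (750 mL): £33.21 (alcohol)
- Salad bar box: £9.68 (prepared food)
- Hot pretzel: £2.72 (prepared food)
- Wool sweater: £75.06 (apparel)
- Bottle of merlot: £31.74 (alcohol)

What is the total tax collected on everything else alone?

£0.53

Umbrella £15.12: everything else → 3.5% → £0.53
Tax on everything else = £0.53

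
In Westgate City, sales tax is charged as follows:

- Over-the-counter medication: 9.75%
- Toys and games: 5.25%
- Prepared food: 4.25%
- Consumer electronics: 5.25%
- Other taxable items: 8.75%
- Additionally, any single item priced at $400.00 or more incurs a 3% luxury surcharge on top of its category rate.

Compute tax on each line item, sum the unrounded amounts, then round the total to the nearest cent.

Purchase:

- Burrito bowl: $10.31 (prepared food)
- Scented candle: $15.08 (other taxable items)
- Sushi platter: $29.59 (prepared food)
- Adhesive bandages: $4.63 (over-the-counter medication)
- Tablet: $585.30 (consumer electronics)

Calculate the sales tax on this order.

Burrito bowl $10.31: prepared food → 4.25% → $0.438175
Scented candle $15.08: other taxable items → 8.75% → $1.3195
Sushi platter $29.59: prepared food → 4.25% → $1.257575
Adhesive bandages $4.63: over-the-counter medication → 9.75% → $0.451425
Tablet $585.30: consumer electronics → 5.25% + 3% surcharge = 8.25% → $48.28725
Unrounded tax sum = $51.753925 → $51.75

$51.75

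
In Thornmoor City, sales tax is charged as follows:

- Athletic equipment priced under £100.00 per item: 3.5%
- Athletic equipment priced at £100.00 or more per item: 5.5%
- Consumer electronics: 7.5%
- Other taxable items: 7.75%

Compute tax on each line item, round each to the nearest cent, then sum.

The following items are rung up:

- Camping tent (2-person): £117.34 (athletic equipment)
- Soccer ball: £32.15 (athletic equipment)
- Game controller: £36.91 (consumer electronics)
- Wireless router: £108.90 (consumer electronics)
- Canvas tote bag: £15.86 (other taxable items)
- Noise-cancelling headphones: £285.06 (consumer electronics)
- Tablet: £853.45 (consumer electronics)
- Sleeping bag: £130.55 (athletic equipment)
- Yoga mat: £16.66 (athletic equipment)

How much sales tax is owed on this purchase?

Camping tent (2-person) £117.34: athletic equipment, £100.00 or more → 5.5% → £6.45
Soccer ball £32.15: athletic equipment, under £100.00 → 3.5% → £1.13
Game controller £36.91: consumer electronics → 7.5% → £2.77
Wireless router £108.90: consumer electronics → 7.5% → £8.17
Canvas tote bag £15.86: other taxable items → 7.75% → £1.23
Noise-cancelling headphones £285.06: consumer electronics → 7.5% → £21.38
Tablet £853.45: consumer electronics → 7.5% → £64.01
Sleeping bag £130.55: athletic equipment, £100.00 or more → 5.5% → £7.18
Yoga mat £16.66: athletic equipment, under £100.00 → 3.5% → £0.58
Total tax = £6.45 + £1.13 + £2.77 + £8.17 + £1.23 + £21.38 + £64.01 + £7.18 + £0.58 = £112.90

£112.90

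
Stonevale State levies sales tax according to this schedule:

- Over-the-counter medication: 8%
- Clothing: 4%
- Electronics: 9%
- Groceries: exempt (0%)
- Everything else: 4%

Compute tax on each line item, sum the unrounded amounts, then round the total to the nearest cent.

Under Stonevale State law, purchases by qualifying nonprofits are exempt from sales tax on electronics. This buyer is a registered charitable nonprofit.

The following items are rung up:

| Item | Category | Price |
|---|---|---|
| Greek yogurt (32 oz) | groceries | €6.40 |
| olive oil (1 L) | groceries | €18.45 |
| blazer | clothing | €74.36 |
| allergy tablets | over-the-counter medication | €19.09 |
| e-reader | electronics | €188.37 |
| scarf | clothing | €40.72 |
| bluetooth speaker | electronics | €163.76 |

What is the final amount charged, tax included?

Greek yogurt (32 oz) €6.40: groceries → 0% → €0.00
Olive oil (1 L) €18.45: groceries → 0% → €0.00
Blazer €74.36: clothing → 4% → €2.9744
Allergy tablets €19.09: over-the-counter medication → 8% → €1.5272
E-reader €188.37: electronics, buyer-exempt → 0% → €0.00
Scarf €40.72: clothing → 4% → €1.6288
Bluetooth speaker €163.76: electronics, buyer-exempt → 0% → €0.00
Subtotal = €511.15; unrounded tax = €6.1304 → €6.13; total due = €517.28

€517.28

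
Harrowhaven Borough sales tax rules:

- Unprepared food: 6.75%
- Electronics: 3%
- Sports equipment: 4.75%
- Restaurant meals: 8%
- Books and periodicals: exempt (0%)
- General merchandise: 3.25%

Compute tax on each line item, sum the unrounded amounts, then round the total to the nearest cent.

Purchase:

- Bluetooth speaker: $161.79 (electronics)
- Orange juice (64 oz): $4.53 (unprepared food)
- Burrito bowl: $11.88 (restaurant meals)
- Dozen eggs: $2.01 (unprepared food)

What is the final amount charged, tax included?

$186.46

Bluetooth speaker $161.79: electronics → 3% → $4.8537
Orange juice (64 oz) $4.53: unprepared food → 6.75% → $0.305775
Burrito bowl $11.88: restaurant meals → 8% → $0.9504
Dozen eggs $2.01: unprepared food → 6.75% → $0.135675
Subtotal = $180.21; unrounded tax = $6.24555 → $6.25; total due = $186.46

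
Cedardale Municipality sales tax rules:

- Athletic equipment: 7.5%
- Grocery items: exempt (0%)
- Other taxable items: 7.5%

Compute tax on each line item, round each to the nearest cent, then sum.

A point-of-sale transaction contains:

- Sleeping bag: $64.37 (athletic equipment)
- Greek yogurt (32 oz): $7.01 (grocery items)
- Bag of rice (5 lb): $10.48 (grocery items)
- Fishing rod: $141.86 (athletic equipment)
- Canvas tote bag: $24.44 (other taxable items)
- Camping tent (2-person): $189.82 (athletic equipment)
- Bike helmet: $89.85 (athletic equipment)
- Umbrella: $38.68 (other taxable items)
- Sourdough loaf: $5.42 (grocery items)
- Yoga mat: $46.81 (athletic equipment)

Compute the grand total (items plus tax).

$663.43

Sleeping bag $64.37: athletic equipment → 7.5% → $4.83
Greek yogurt (32 oz) $7.01: grocery items → 0% → $0.00
Bag of rice (5 lb) $10.48: grocery items → 0% → $0.00
Fishing rod $141.86: athletic equipment → 7.5% → $10.64
Canvas tote bag $24.44: other taxable items → 7.5% → $1.83
Camping tent (2-person) $189.82: athletic equipment → 7.5% → $14.24
Bike helmet $89.85: athletic equipment → 7.5% → $6.74
Umbrella $38.68: other taxable items → 7.5% → $2.90
Sourdough loaf $5.42: grocery items → 0% → $0.00
Yoga mat $46.81: athletic equipment → 7.5% → $3.51
Subtotal = $618.74; tax = $44.69; total due = $663.43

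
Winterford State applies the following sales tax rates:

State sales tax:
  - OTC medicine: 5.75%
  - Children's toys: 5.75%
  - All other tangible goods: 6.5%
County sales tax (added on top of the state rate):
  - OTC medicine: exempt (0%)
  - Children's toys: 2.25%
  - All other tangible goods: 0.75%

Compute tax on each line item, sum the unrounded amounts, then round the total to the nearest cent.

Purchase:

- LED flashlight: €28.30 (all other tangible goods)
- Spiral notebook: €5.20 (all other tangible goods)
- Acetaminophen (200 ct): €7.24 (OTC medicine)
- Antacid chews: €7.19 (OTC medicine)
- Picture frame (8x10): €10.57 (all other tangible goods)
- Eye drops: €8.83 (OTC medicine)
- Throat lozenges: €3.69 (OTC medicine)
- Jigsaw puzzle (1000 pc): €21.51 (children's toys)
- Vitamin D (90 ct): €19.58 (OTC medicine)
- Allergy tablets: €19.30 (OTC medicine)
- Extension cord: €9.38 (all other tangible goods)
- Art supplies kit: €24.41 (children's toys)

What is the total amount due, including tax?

LED flashlight €28.30: all other tangible goods → 6.5% + 0.75% county = 7.25% → €2.05175
Spiral notebook €5.20: all other tangible goods → 6.5% + 0.75% county = 7.25% → €0.377
Acetaminophen (200 ct) €7.24: OTC medicine → 5.75% + 0% county = 5.75% → €0.4163
Antacid chews €7.19: OTC medicine → 5.75% + 0% county = 5.75% → €0.413425
Picture frame (8x10) €10.57: all other tangible goods → 6.5% + 0.75% county = 7.25% → €0.766325
Eye drops €8.83: OTC medicine → 5.75% + 0% county = 5.75% → €0.507725
Throat lozenges €3.69: OTC medicine → 5.75% + 0% county = 5.75% → €0.212175
Jigsaw puzzle (1000 pc) €21.51: children's toys → 5.75% + 2.25% county = 8% → €1.7208
Vitamin D (90 ct) €19.58: OTC medicine → 5.75% + 0% county = 5.75% → €1.12585
Allergy tablets €19.30: OTC medicine → 5.75% + 0% county = 5.75% → €1.10975
Extension cord €9.38: all other tangible goods → 6.5% + 0.75% county = 7.25% → €0.68005
Art supplies kit €24.41: children's toys → 5.75% + 2.25% county = 8% → €1.9528
Subtotal = €165.20; unrounded tax = €11.33395 → €11.33; total due = €176.53

€176.53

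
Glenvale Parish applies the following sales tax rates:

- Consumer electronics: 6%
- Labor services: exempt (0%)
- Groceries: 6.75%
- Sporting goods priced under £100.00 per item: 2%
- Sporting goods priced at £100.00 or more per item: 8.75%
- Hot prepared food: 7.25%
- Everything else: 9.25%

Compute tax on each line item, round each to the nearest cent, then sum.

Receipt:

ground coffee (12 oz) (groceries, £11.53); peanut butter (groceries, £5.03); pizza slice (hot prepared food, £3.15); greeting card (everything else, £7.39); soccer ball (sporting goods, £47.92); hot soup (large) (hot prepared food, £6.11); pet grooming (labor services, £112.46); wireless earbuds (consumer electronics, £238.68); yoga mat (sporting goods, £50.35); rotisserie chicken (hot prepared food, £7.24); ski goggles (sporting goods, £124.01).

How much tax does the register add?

£30.13

Ground coffee (12 oz) £11.53: groceries → 6.75% → £0.78
Peanut butter £5.03: groceries → 6.75% → £0.34
Pizza slice £3.15: hot prepared food → 7.25% → £0.23
Greeting card £7.39: everything else → 9.25% → £0.68
Soccer ball £47.92: sporting goods, under £100.00 → 2% → £0.96
Hot soup (large) £6.11: hot prepared food → 7.25% → £0.44
Pet grooming £112.46: labor services → 0% → £0.00
Wireless earbuds £238.68: consumer electronics → 6% → £14.32
Yoga mat £50.35: sporting goods, under £100.00 → 2% → £1.01
Rotisserie chicken £7.24: hot prepared food → 7.25% → £0.52
Ski goggles £124.01: sporting goods, £100.00 or more → 8.75% → £10.85
Total tax = £0.78 + £0.34 + £0.23 + £0.68 + £0.96 + £0.44 + £14.32 + £1.01 + £0.52 + £10.85 = £30.13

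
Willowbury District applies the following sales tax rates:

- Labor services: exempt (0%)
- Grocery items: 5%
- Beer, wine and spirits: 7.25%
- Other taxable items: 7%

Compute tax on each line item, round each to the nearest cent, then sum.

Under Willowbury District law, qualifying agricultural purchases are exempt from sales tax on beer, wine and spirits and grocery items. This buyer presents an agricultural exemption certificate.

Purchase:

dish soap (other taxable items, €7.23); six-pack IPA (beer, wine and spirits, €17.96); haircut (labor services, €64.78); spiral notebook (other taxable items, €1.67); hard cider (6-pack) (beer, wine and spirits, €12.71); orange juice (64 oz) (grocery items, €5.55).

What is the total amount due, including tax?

Dish soap €7.23: other taxable items → 7% → €0.51
Six-pack IPA €17.96: beer, wine and spirits, buyer-exempt → 0% → €0.00
Haircut €64.78: labor services → 0% → €0.00
Spiral notebook €1.67: other taxable items → 7% → €0.12
Hard cider (6-pack) €12.71: beer, wine and spirits, buyer-exempt → 0% → €0.00
Orange juice (64 oz) €5.55: grocery items, buyer-exempt → 0% → €0.00
Subtotal = €109.90; tax = €0.63; total due = €110.53

€110.53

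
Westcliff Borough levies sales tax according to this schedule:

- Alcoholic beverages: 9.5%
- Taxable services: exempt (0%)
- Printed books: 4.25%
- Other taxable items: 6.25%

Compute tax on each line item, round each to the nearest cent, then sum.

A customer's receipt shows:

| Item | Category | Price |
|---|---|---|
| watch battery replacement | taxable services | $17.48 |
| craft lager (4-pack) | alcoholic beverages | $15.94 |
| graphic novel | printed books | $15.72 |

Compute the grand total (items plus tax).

Watch battery replacement $17.48: taxable services → 0% → $0.00
Craft lager (4-pack) $15.94: alcoholic beverages → 9.5% → $1.51
Graphic novel $15.72: printed books → 4.25% → $0.67
Subtotal = $49.14; tax = $2.18; total due = $51.32

$51.32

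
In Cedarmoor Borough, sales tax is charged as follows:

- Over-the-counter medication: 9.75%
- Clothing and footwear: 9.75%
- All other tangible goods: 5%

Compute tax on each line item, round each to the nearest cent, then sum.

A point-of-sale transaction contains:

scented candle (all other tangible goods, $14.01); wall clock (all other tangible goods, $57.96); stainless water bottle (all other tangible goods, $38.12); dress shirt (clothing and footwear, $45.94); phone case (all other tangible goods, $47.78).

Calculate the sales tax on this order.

Scented candle $14.01: all other tangible goods → 5% → $0.70
Wall clock $57.96: all other tangible goods → 5% → $2.90
Stainless water bottle $38.12: all other tangible goods → 5% → $1.91
Dress shirt $45.94: clothing and footwear → 9.75% → $4.48
Phone case $47.78: all other tangible goods → 5% → $2.39
Total tax = $0.70 + $2.90 + $1.91 + $4.48 + $2.39 = $12.38

$12.38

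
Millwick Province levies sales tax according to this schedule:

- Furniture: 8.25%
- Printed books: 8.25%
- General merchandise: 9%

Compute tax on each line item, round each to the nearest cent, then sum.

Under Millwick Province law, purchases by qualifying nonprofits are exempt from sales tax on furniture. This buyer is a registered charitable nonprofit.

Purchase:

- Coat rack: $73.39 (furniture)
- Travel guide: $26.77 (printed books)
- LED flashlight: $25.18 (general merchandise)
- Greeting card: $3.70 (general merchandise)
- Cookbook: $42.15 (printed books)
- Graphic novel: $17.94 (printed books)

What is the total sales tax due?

$9.77

Coat rack $73.39: furniture, buyer-exempt → 0% → $0.00
Travel guide $26.77: printed books → 8.25% → $2.21
LED flashlight $25.18: general merchandise → 9% → $2.27
Greeting card $3.70: general merchandise → 9% → $0.33
Cookbook $42.15: printed books → 8.25% → $3.48
Graphic novel $17.94: printed books → 8.25% → $1.48
Total tax = $2.21 + $2.27 + $0.33 + $3.48 + $1.48 = $9.77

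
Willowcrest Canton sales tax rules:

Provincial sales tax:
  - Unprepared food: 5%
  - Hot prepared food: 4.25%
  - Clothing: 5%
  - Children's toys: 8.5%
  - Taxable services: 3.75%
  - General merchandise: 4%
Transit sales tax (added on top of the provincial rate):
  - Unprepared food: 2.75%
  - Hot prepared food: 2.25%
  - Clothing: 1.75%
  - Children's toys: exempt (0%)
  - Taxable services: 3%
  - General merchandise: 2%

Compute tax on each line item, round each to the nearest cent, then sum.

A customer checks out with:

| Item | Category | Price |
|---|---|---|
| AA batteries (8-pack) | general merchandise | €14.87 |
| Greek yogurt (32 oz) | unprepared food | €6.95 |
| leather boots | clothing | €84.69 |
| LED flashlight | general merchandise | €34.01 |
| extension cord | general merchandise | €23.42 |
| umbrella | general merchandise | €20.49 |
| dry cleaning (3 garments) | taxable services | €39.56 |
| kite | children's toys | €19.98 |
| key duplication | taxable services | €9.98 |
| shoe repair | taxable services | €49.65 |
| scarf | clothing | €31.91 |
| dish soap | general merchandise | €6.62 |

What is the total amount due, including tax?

AA batteries (8-pack) €14.87: general merchandise → 4% + 2% transit = 6% → €0.89
Greek yogurt (32 oz) €6.95: unprepared food → 5% + 2.75% transit = 7.75% → €0.54
Leather boots €84.69: clothing → 5% + 1.75% transit = 6.75% → €5.72
LED flashlight €34.01: general merchandise → 4% + 2% transit = 6% → €2.04
Extension cord €23.42: general merchandise → 4% + 2% transit = 6% → €1.41
Umbrella €20.49: general merchandise → 4% + 2% transit = 6% → €1.23
Dry cleaning (3 garments) €39.56: taxable services → 3.75% + 3% transit = 6.75% → €2.67
Kite €19.98: children's toys → 8.5% + 0% transit = 8.5% → €1.70
Key duplication €9.98: taxable services → 3.75% + 3% transit = 6.75% → €0.67
Shoe repair €49.65: taxable services → 3.75% + 3% transit = 6.75% → €3.35
Scarf €31.91: clothing → 5% + 1.75% transit = 6.75% → €2.15
Dish soap €6.62: general merchandise → 4% + 2% transit = 6% → €0.40
Subtotal = €342.13; tax = €22.77; total due = €364.90

€364.90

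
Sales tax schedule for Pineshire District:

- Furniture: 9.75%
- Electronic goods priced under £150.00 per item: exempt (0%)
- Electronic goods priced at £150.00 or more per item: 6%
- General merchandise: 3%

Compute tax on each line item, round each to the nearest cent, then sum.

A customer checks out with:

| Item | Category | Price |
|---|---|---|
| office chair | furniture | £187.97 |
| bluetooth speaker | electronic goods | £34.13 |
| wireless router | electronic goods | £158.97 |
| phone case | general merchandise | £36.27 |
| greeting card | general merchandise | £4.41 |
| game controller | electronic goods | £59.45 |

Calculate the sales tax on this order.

Office chair £187.97: furniture → 9.75% → £18.33
Bluetooth speaker £34.13: electronic goods, under £150.00 → 0% → £0.00
Wireless router £158.97: electronic goods, £150.00 or more → 6% → £9.54
Phone case £36.27: general merchandise → 3% → £1.09
Greeting card £4.41: general merchandise → 3% → £0.13
Game controller £59.45: electronic goods, under £150.00 → 0% → £0.00
Total tax = £18.33 + £9.54 + £1.09 + £0.13 = £29.09

£29.09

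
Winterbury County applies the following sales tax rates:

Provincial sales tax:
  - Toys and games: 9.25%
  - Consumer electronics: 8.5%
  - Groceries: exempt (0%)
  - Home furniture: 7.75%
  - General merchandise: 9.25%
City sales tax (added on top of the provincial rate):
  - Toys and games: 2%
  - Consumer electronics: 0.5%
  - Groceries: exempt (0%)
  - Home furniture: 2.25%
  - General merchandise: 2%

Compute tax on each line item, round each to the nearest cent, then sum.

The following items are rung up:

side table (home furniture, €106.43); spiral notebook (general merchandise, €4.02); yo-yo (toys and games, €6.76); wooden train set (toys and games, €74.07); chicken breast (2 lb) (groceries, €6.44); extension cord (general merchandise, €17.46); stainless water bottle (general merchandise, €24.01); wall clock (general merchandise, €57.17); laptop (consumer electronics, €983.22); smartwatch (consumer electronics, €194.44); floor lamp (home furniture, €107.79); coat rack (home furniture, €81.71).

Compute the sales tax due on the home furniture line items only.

Side table €106.43: home furniture → 7.75% + 2.25% city = 10% → €10.64
Floor lamp €107.79: home furniture → 7.75% + 2.25% city = 10% → €10.78
Coat rack €81.71: home furniture → 7.75% + 2.25% city = 10% → €8.17
Tax on home furniture = €10.64 + €10.78 + €8.17 = €29.59

€29.59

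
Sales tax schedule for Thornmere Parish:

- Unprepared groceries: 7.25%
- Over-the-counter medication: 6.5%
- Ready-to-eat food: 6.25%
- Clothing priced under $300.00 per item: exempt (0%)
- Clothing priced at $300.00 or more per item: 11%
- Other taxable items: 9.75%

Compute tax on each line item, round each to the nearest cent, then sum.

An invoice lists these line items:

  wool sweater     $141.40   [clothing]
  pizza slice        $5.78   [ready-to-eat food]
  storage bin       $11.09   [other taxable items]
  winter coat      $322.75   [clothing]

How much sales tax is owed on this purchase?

Wool sweater $141.40: clothing, under $300.00 → 0% → $0.00
Pizza slice $5.78: ready-to-eat food → 6.25% → $0.36
Storage bin $11.09: other taxable items → 9.75% → $1.08
Winter coat $322.75: clothing, $300.00 or more → 11% → $35.50
Total tax = $0.36 + $1.08 + $35.50 = $36.94

$36.94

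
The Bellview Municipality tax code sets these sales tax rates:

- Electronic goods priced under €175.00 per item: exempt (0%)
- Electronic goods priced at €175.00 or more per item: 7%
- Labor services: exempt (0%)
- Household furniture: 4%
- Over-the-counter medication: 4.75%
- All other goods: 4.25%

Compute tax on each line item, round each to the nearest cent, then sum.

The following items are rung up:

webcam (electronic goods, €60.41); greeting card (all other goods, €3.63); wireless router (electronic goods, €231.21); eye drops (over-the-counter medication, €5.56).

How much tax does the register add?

€16.59

Webcam €60.41: electronic goods, under €175.00 → 0% → €0.00
Greeting card €3.63: all other goods → 4.25% → €0.15
Wireless router €231.21: electronic goods, €175.00 or more → 7% → €16.18
Eye drops €5.56: over-the-counter medication → 4.75% → €0.26
Total tax = €0.15 + €16.18 + €0.26 = €16.59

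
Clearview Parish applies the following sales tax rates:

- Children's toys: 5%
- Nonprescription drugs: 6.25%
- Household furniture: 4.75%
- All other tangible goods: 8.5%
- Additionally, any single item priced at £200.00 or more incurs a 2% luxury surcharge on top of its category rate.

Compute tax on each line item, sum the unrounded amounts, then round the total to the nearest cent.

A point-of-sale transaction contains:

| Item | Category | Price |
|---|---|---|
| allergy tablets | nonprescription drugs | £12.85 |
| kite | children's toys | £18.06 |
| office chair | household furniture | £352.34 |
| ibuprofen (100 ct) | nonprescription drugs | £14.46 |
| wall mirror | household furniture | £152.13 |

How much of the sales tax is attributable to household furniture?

Office chair £352.34: household furniture → 4.75% + 2% surcharge = 6.75% → £23.78295
Wall mirror £152.13: household furniture → 4.75% → £7.226175
Tax on household furniture: unrounded sum = £31.009125 → £31.01

£31.01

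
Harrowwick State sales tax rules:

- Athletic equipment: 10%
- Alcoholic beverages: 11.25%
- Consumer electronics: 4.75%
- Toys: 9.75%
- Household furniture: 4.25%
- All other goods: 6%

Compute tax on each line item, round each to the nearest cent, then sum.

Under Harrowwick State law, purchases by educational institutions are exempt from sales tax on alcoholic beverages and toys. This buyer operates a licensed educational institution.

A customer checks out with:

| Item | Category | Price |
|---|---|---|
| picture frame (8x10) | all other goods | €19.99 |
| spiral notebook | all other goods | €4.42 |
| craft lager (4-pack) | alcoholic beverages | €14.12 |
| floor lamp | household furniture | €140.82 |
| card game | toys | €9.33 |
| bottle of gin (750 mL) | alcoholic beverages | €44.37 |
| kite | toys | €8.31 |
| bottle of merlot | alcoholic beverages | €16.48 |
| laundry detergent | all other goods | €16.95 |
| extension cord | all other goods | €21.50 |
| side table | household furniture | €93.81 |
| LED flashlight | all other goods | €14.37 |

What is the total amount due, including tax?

€419.08

Picture frame (8x10) €19.99: all other goods → 6% → €1.20
Spiral notebook €4.42: all other goods → 6% → €0.27
Craft lager (4-pack) €14.12: alcoholic beverages, buyer-exempt → 0% → €0.00
Floor lamp €140.82: household furniture → 4.25% → €5.98
Card game €9.33: toys, buyer-exempt → 0% → €0.00
Bottle of gin (750 mL) €44.37: alcoholic beverages, buyer-exempt → 0% → €0.00
Kite €8.31: toys, buyer-exempt → 0% → €0.00
Bottle of merlot €16.48: alcoholic beverages, buyer-exempt → 0% → €0.00
Laundry detergent €16.95: all other goods → 6% → €1.02
Extension cord €21.50: all other goods → 6% → €1.29
Side table €93.81: household furniture → 4.25% → €3.99
LED flashlight €14.37: all other goods → 6% → €0.86
Subtotal = €404.47; tax = €14.61; total due = €419.08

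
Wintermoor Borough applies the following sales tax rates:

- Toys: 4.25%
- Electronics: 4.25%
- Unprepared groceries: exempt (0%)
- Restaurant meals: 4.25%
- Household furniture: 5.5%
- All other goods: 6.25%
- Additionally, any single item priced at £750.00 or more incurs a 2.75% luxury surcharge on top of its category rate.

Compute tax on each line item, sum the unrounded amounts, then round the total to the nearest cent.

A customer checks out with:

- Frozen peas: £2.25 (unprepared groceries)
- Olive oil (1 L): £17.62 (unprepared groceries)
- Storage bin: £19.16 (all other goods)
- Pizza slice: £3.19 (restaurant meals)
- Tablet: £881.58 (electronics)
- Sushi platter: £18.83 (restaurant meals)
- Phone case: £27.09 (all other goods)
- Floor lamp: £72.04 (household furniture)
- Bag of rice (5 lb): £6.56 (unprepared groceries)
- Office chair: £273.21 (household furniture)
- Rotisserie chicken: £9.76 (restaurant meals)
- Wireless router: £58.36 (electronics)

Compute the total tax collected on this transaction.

Frozen peas £2.25: unprepared groceries → 0% → £0.00
Olive oil (1 L) £17.62: unprepared groceries → 0% → £0.00
Storage bin £19.16: all other goods → 6.25% → £1.1975
Pizza slice £3.19: restaurant meals → 4.25% → £0.135575
Tablet £881.58: electronics → 4.25% + 2.75% surcharge = 7% → £61.7106
Sushi platter £18.83: restaurant meals → 4.25% → £0.800275
Phone case £27.09: all other goods → 6.25% → £1.693125
Floor lamp £72.04: household furniture → 5.5% → £3.9622
Bag of rice (5 lb) £6.56: unprepared groceries → 0% → £0.00
Office chair £273.21: household furniture → 5.5% → £15.02655
Rotisserie chicken £9.76: restaurant meals → 4.25% → £0.4148
Wireless router £58.36: electronics → 4.25% → £2.4803
Unrounded tax sum = £87.420925 → £87.42

£87.42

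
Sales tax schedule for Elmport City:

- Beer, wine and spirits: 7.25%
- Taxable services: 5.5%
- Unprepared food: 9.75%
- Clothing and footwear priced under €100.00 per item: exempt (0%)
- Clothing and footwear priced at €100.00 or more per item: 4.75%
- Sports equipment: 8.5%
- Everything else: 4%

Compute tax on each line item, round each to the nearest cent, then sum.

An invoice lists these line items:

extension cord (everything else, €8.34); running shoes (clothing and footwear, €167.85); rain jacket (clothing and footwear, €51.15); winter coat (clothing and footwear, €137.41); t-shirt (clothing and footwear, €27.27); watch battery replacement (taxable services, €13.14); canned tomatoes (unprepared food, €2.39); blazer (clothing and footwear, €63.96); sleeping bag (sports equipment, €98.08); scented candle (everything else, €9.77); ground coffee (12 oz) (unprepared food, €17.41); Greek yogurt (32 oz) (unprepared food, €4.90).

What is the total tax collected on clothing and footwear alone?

€14.50

Running shoes €167.85: clothing and footwear, €100.00 or more → 4.75% → €7.97
Rain jacket €51.15: clothing and footwear, under €100.00 → 0% → €0.00
Winter coat €137.41: clothing and footwear, €100.00 or more → 4.75% → €6.53
T-shirt €27.27: clothing and footwear, under €100.00 → 0% → €0.00
Blazer €63.96: clothing and footwear, under €100.00 → 0% → €0.00
Tax on clothing and footwear = €7.97 + €0.00 + €6.53 + €0.00 + €0.00 = €14.50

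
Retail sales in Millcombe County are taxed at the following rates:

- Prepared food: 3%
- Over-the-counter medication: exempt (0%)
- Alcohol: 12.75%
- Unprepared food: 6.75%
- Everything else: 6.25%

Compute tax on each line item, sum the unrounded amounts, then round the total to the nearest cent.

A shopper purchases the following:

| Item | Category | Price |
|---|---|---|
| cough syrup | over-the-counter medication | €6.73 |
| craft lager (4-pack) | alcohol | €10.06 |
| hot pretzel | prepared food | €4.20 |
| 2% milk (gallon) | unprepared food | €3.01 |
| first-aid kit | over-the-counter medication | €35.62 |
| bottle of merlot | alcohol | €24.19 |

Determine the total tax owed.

€4.70

Cough syrup €6.73: over-the-counter medication → 0% → €0.00
Craft lager (4-pack) €10.06: alcohol → 12.75% → €1.28265
Hot pretzel €4.20: prepared food → 3% → €0.126
2% milk (gallon) €3.01: unprepared food → 6.75% → €0.203175
First-aid kit €35.62: over-the-counter medication → 0% → €0.00
Bottle of merlot €24.19: alcohol → 12.75% → €3.084225
Unrounded tax sum = €4.69605 → €4.70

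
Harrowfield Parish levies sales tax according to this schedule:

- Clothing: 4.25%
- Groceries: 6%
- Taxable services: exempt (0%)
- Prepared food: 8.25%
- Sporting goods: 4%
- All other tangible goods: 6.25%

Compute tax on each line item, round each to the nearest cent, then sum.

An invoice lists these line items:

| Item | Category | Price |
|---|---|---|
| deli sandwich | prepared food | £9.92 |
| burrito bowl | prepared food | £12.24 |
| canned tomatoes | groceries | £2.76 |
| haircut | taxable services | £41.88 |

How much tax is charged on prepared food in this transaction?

£1.83

Deli sandwich £9.92: prepared food → 8.25% → £0.82
Burrito bowl £12.24: prepared food → 8.25% → £1.01
Tax on prepared food = £0.82 + £1.01 = £1.83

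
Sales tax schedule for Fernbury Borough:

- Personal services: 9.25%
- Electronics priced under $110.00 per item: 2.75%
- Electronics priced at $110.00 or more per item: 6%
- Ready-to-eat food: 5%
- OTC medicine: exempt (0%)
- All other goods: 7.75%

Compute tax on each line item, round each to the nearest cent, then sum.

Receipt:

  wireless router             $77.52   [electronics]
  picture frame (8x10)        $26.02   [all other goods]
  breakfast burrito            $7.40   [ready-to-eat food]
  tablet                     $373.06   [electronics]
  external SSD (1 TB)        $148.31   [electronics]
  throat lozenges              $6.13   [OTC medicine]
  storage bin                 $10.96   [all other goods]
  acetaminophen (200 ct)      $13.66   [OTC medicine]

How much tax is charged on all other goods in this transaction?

$2.87

Picture frame (8x10) $26.02: all other goods → 7.75% → $2.02
Storage bin $10.96: all other goods → 7.75% → $0.85
Tax on all other goods = $2.02 + $0.85 = $2.87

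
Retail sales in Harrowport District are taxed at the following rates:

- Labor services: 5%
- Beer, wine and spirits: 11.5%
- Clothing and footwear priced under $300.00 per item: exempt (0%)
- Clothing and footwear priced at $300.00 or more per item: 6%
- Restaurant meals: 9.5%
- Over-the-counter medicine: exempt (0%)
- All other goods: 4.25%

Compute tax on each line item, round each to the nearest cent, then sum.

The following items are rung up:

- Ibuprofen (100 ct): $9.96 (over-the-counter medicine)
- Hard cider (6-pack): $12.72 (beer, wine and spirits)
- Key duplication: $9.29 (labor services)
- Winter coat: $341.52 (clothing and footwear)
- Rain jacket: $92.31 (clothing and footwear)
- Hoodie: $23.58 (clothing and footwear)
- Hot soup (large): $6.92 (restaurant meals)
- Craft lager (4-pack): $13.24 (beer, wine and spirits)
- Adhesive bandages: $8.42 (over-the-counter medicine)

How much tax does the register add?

$24.59

Ibuprofen (100 ct) $9.96: over-the-counter medicine → 0% → $0.00
Hard cider (6-pack) $12.72: beer, wine and spirits → 11.5% → $1.46
Key duplication $9.29: labor services → 5% → $0.46
Winter coat $341.52: clothing and footwear, $300.00 or more → 6% → $20.49
Rain jacket $92.31: clothing and footwear, under $300.00 → 0% → $0.00
Hoodie $23.58: clothing and footwear, under $300.00 → 0% → $0.00
Hot soup (large) $6.92: restaurant meals → 9.5% → $0.66
Craft lager (4-pack) $13.24: beer, wine and spirits → 11.5% → $1.52
Adhesive bandages $8.42: over-the-counter medicine → 0% → $0.00
Total tax = $1.46 + $0.46 + $20.49 + $0.66 + $1.52 = $24.59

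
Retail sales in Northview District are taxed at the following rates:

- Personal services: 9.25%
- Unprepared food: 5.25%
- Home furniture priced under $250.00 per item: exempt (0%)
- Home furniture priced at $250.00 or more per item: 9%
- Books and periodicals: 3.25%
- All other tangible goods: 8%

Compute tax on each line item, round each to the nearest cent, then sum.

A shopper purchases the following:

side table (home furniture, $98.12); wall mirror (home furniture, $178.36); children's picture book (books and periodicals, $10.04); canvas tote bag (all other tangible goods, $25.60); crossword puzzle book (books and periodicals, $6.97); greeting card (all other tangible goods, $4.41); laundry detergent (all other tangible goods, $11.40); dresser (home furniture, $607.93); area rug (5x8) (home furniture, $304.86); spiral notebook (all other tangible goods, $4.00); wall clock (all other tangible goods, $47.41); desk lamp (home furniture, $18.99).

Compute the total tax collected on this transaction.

Side table $98.12: home furniture, under $250.00 → 0% → $0.00
Wall mirror $178.36: home furniture, under $250.00 → 0% → $0.00
Children's picture book $10.04: books and periodicals → 3.25% → $0.33
Canvas tote bag $25.60: all other tangible goods → 8% → $2.05
Crossword puzzle book $6.97: books and periodicals → 3.25% → $0.23
Greeting card $4.41: all other tangible goods → 8% → $0.35
Laundry detergent $11.40: all other tangible goods → 8% → $0.91
Dresser $607.93: home furniture, $250.00 or more → 9% → $54.71
Area rug (5x8) $304.86: home furniture, $250.00 or more → 9% → $27.44
Spiral notebook $4.00: all other tangible goods → 8% → $0.32
Wall clock $47.41: all other tangible goods → 8% → $3.79
Desk lamp $18.99: home furniture, under $250.00 → 0% → $0.00
Total tax = $0.33 + $2.05 + $0.23 + $0.35 + $0.91 + $54.71 + $27.44 + $0.32 + $3.79 = $90.13

$90.13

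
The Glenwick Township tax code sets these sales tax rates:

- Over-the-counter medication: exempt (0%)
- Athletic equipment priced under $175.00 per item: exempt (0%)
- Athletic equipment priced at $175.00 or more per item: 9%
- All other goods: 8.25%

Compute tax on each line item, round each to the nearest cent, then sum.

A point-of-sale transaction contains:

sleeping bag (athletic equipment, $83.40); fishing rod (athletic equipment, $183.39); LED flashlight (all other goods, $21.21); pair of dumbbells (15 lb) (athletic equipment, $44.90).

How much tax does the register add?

Sleeping bag $83.40: athletic equipment, under $175.00 → 0% → $0.00
Fishing rod $183.39: athletic equipment, $175.00 or more → 9% → $16.51
LED flashlight $21.21: all other goods → 8.25% → $1.75
Pair of dumbbells (15 lb) $44.90: athletic equipment, under $175.00 → 0% → $0.00
Total tax = $16.51 + $1.75 = $18.26

$18.26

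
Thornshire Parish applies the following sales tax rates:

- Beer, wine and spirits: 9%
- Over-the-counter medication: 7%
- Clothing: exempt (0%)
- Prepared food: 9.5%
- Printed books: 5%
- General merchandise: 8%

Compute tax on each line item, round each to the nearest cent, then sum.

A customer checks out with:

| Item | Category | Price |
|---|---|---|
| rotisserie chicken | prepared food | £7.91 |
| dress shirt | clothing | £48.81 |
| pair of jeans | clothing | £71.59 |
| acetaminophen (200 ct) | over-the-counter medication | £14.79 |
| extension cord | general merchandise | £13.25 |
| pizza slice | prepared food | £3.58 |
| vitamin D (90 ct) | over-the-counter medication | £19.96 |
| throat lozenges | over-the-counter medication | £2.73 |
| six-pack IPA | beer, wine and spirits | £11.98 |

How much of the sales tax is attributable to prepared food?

£1.09

Rotisserie chicken £7.91: prepared food → 9.5% → £0.75
Pizza slice £3.58: prepared food → 9.5% → £0.34
Tax on prepared food = £0.75 + £0.34 = £1.09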